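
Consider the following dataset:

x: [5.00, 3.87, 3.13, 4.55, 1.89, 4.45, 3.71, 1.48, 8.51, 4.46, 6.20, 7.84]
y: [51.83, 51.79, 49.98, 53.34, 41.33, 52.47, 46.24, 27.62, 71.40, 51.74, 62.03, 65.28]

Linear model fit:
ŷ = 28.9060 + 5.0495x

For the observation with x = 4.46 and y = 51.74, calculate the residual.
Residual = 0.3132

The residual is the difference between the actual value and the predicted value:

Residual = y - ŷ

Step 1: Calculate predicted value
ŷ = 28.9060 + 5.0495 × 4.46
ŷ = 51.4268

Step 2: Calculate residual
Residual = 51.74 - 51.4268
Residual = 0.3132

The residual is positive, so the observed y = 51.74 sits above the regression line (the line underestimates it by 0.3132).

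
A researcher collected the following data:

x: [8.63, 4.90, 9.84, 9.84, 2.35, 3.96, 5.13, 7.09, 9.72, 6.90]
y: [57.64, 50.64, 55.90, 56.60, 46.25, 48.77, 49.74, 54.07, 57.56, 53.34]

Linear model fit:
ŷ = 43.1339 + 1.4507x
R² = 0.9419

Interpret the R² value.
The model explains 94.19% of the variance in y (R² = 0.9419), leaving 5.81% unexplained; the fit is strong.

The coefficient of determination R² is the fraction of the total variation in y that the fitted line accounts for.

Here R² = 0.9419:
- Explained: 94.19% of the variation in y
- Unexplained (residual): 100% − 94.19% = 5.81%
- Rule of thumb (below 0.3 weak; 0.3 to below 0.7 moderate; 0.7 and above strong) → strong

Note: R² never decreases when predictors are added, so it should not be used alone to compare models of different size.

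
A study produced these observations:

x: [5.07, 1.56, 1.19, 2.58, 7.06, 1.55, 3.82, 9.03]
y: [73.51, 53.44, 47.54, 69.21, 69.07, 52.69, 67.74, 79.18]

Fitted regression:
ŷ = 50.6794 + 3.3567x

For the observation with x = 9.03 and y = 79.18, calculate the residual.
Residual = -1.8104

The residual is the difference between the actual value and the predicted value:

Residual = y - ŷ

Step 1: Calculate predicted value
ŷ = 50.6794 + 3.3567 × 9.03
ŷ = 80.9904

Step 2: Calculate residual
Residual = 79.18 - 80.9904
Residual = -1.8104

Interpretation: the model overestimates the actual value by 1.8104 at this point (negative residual → observation lies below the fitted line).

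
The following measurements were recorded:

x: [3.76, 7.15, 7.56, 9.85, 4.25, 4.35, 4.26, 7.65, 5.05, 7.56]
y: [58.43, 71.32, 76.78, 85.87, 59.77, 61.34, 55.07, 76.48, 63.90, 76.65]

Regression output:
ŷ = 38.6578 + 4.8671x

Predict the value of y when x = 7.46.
ŷ = 74.9664

x = 7.46 lies inside the observed range [3.76, 9.85], so the fitted equation applies directly:

ŷ = 38.6578 + 4.8671 × 7.46
ŷ = 38.6578 + 36.3086
ŷ = 74.9664

This is a point prediction; actual observations scatter around it by roughly the residual standard deviation.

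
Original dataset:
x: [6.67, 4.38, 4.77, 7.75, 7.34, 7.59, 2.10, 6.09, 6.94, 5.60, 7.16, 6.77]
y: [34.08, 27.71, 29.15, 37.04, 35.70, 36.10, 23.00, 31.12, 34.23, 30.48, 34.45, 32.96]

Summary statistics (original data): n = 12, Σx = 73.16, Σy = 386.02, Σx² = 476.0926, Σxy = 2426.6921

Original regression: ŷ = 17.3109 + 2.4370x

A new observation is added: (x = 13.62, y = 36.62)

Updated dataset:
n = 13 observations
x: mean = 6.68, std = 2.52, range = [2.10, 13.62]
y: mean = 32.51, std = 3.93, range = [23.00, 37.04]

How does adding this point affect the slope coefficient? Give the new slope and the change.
Adding the point moves β₁ from 2.4370 to 1.2656, i.e. it decreases by 1.1714 (-48.1%).

The new point has HIGH LEVERAGE: x = 13.62 is far from the original mean x̄ = 73.16/12 ≈ 6.10 (original range [2.10, 7.75]).

Step 1: Update the sums with the new point (n goes from 12 to 13)
Σx  = 73.16 + 13.62 = 86.78
Σy  = 386.02 + 36.62 = 422.64
Σx² = 476.0926 + 13.62² = 476.0926 + 185.5044 = 661.5970
Σxy = 2426.6921 + 13.62×36.62 = 2426.6921 + 498.7644 = 2925.4565

Step 2: Recompute the slope with b₁ = (nΣxy − ΣxΣy) / (nΣx² − (Σx)²)
Numerator   = 13×2925.4565 − 86.78×422.64 = 38030.9345 − 36676.6992 = 1354.2353
Denominator = 13×661.5970 − 86.78² = 8600.7610 − 7530.7684 = 1069.9926
b₁(new) = 1354.2353 / 1069.9926 = 1.2656

(Same formula on the original sums: (12×2426.6921 − 73.16×386.02) / (12×476.0926 − 73.16²) = 879.0820 / 360.7256 = 2.4370, matching the given fit.)

Step 3: Change in slope
Δβ₁ = 1.2656 − 2.4370 = -1.1714
Relative change = -1.1714 / 2.4370 × 100% = -48.1%
→ the slope decreases when the point is added.

A high-leverage point only changes the slope if it is off the original line; here y = 36.62 is below the original trend, so the slope decreases.
In practice: refit with and without it and report both if conclusions differ; check such a point for data-entry or measurement error.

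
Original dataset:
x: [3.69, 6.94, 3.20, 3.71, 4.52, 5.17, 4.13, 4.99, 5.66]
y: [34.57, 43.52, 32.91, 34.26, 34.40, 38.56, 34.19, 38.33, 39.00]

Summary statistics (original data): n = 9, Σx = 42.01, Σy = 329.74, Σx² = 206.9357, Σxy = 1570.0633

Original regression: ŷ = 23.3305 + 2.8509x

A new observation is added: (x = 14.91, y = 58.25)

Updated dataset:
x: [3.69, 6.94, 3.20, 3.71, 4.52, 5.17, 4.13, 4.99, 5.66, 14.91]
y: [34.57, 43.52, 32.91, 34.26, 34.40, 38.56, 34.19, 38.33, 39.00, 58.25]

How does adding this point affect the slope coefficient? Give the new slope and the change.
Adding the point moves β₁ from 2.8509 to 2.1864, i.e. it decreases by 0.6645 (-23.3%).

The new point has HIGH LEVERAGE: x = 14.91 is far from the original mean x̄ = 42.01/9 ≈ 4.67 (original range [3.20, 6.94]).

Step 1: Update the sums with the new point (n goes from 9 to 10)
Σx  = 42.01 + 14.91 = 56.92
Σy  = 329.74 + 58.25 = 387.99
Σx² = 206.9357 + 14.91² = 206.9357 + 222.3081 = 429.2438
Σxy = 1570.0633 + 14.91×58.25 = 1570.0633 + 868.5075 = 2438.5708

Step 2: Recompute the slope with b₁ = (nΣxy − ΣxΣy) / (nΣx² − (Σx)²)
Numerator   = 10×2438.5708 − 56.92×387.99 = 24385.7080 − 22084.3908 = 2301.3172
Denominator = 10×429.2438 − 56.92² = 4292.4380 − 3239.8864 = 1052.5516
b₁(new) = 2301.3172 / 1052.5516 = 2.1864

(Same formula on the original sums: (9×1570.0633 − 42.01×329.74) / (9×206.9357 − 42.01²) = 278.1923 / 97.5812 = 2.8509, matching the given fit.)

Step 3: Change in slope
Δβ₁ = 2.1864 − 2.8509 = -0.6645
Relative change = -0.6645 / 2.8509 × 100% = -23.3%
→ the slope decreases when the point is added.

Because the point sits below the extension of the original line at a high-leverage x, it tilts the fit down.
In practice: examine leverage (hᵢ) and Cook's distance rather than deleting it automatically.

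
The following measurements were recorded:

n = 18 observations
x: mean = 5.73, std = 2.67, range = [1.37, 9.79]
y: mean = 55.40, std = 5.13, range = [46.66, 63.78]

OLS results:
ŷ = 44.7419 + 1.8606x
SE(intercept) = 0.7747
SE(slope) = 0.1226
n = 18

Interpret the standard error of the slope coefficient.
The slope 1.8606 is pinned down to within about ±0.1226 (one SE) by these data — relative uncertainty 6.6%, i.e. precise.

SE(β̂₁) = s / √Sxx, where s is the residual standard deviation and Sxx = Σ(x − x̄)². It is the yardstick for how far β̂₁ = 1.8606 could plausibly be from the true slope.

Relative precision:
- SE / |β̂₁| = 0.1226 / 1.8606 = 6.6%
- Rule of thumb (under 20%: precise; 20% to under 50%: moderately precise; 50% or more: imprecise) → precise

Link to the t-test: t = β̂₁ / SE(β̂₁) = 1.8606 / 0.1226 = 15.1762, the statistic for H₀: β₁ = 0.

What drives SE(β̂₁): more residual scatter → larger SE; wider spread of x values → smaller SE; larger n (here n = 18) → smaller SE.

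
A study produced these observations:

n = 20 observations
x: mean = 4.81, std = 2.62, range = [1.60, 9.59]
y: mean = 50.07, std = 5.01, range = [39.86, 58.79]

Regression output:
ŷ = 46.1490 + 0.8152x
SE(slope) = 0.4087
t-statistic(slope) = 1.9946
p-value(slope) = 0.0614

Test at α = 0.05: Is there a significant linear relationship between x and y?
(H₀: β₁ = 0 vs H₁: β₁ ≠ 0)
p-value = 0.0614 ≥ α = 0.05, so we fail to reject H₀. The relationship is not significant.

Hypothesis test for the slope coefficient:

H₀: β₁ = 0 (no linear relationship)
H₁: β₁ ≠ 0 (linear relationship exists)

Test statistic: t = β̂₁ / SE(β̂₁) = 0.8152 / 0.4087 = 1.9946

With df = 18, the two-sided p-value for |t| = 1.9946 is 0.0614.

Decision rule: reject H₀ if p-value < α.
p-value = 0.0614 ≥ α = 0.05 → fail to reject H₀.

At α = 0.05 the data do not provide convincing evidence of a nonzero slope.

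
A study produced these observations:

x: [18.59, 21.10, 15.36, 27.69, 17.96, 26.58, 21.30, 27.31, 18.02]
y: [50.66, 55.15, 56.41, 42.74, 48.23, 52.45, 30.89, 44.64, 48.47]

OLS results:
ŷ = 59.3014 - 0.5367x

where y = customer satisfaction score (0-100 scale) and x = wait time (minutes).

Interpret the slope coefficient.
For each additional minute of wait time, predicted satisfaction score decreases by approximately 0.5367 points.

β₁ = -0.5367 is the change in predicted satisfaction score (points) per additional minute of wait time.

Interpretation:
- Wait time up by 1 minute → predicted satisfaction score decreases by 0.5367 points
- The effect is assumed constant over the observed range of x (linearity)
- The slope describes association in these data, not necessarily a causal effect

(β₀ = 59.3014 is the fitted value at x = 0 and is not part of the slope interpretation.)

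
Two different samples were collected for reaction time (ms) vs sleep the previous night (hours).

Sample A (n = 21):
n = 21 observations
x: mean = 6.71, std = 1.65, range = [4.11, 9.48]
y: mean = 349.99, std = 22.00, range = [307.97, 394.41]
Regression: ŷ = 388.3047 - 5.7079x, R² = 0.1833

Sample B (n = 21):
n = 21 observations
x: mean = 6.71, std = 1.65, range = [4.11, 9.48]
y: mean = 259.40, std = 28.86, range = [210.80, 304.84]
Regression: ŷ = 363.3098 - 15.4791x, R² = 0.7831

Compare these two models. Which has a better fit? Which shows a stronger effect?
Model B has the better fit (R² = 0.7831 vs 0.1833). Model B shows the stronger effect (|β₁| = 15.4791 vs 5.7079).

Model Comparison:

Fit — compare R²:
- Model A: R² = 0.1833 → 18.33% of variance in reaction time explained
- Model B: R² = 0.7831 → 78.31% of variance in reaction time explained
- 0.7831 > 0.1833 → Model B has the better fit

Which has the larger per-hour effect? (|β₁|)
- Model A: β₁ = -5.7079 → predicted reaction time falls 5.7079 ms per additional hour of sleep
- Model B: β₁ = -15.4791 → predicted reaction time falls 15.4791 ms per additional hour of sleep
- |-5.7079| < |-15.4791| → Model B shows the stronger marginal effect

Note: R² measures how tightly points cluster around the line; β₁ measures how steep the line is — they answer different questions.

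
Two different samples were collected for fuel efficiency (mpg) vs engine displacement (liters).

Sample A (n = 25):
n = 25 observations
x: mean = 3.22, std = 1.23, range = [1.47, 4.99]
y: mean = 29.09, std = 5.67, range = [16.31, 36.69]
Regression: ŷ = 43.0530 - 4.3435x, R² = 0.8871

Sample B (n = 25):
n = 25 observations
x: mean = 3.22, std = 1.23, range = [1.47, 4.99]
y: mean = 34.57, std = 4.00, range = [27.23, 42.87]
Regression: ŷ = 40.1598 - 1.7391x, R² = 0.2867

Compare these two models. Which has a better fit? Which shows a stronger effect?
Model A has the better fit (R² = 0.8871 vs 0.2867). Model A shows the stronger effect (|β₁| = 4.3435 vs 1.7391).

Model Comparison:

Which explains more variance? (R²)
- Model A: R² = 0.8871 → 88.71% of variance in fuel efficiency explained
- Model B: R² = 0.2867 → 28.67% of variance in fuel efficiency explained
- 0.8871 > 0.2867 → Model A has the better fit

Which has the larger per-liter effect? (|β₁|)
- Model A: β₁ = -4.3435 → predicted fuel efficiency falls 4.3435 mpg per additional liter of engine displacement
- Model B: β₁ = -1.7391 → predicted fuel efficiency falls 1.7391 mpg per additional liter of engine displacement
- |-4.3435| > |-1.7391| → Model A shows the stronger marginal effect

Note: A steeper slope doesn't make a better model if the scatter around the line is large.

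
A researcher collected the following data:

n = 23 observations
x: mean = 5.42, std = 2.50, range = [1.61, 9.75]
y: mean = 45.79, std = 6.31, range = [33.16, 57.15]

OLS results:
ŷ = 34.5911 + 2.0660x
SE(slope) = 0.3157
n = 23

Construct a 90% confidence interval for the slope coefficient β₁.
The 90% CI for β₁ is (1.5228, 2.6092)

Confidence interval for the slope:

The 90% CI for β₁ is: β̂₁ ± t*(α/2, n-2) × SE(β̂₁)

Step 1: Find critical t-value
- Confidence level = 0.9
- Degrees of freedom = n - 2 = 23 - 2 = 21
- t*(α/2, 21) = 1.7207

Step 2: Calculate margin of error
Margin = 1.7207 × 0.3157 = 0.5432

Step 3: Construct interval
CI = 2.0660 ± 0.5432
CI = (1.5228, 2.6092)

Interpretation: each one-unit increase in x is associated with a change in mean y of between 1.5228 and 2.6092, with 90% confidence.
Since 0 is outside the interval, a two-sided test at α = 0.10 would reject H₀: β₁ = 0.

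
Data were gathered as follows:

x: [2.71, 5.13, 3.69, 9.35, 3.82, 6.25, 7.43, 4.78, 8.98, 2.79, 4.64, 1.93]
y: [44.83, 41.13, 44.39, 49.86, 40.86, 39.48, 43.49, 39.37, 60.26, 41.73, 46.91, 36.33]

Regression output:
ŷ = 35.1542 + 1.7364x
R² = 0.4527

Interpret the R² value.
About 45.27% of the variability in y is accounted for by the regression on x (R² = 0.4527) — a moderate linear fit.

The coefficient of determination R² is the fraction of the total variation in y that the fitted line accounts for.

Here R² = 0.4527:
- Explained: 45.27% of the variation in y
- Unexplained (residual): 100% − 45.27% = 54.73%
- Rule of thumb (below 0.3 weak; 0.3 to below 0.7 moderate; 0.7 and above strong) → moderate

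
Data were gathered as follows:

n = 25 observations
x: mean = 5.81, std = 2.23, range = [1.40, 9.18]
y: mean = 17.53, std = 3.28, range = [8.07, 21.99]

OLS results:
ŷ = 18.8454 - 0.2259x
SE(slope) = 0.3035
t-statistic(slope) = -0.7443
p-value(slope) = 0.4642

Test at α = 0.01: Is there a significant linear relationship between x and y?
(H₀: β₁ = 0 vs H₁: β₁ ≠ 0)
Fail to reject H₀: p-value = 0.4642 ≥ α = 0.01. The linear relationship is not significant at the 1% level.

Hypothesis test for the slope coefficient:

H₀: β₁ = 0 (no linear relationship)
H₁: β₁ ≠ 0 (linear relationship exists)

Test statistic: t = β̂₁ / SE(β̂₁) = -0.2259 / 0.3035 = -0.7443

With df = 23, the two-sided p-value for |t| = 0.7443 is 0.4642.

Decision rule: reject H₀ if p-value < α.
p-value = 0.4642 ≥ α = 0.01 → fail to reject H₀.

There is not sufficient evidence at the 1% significance level to conclude that a linear relationship exists between x and y.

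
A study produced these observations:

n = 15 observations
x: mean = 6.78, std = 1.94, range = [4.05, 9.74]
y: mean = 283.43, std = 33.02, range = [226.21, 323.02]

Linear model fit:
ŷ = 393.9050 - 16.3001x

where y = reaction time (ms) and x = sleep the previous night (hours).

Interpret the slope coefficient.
An increase of one hour in sleep is associated with a 16.3001 ms decrease in predicted reaction time.

The slope coefficient β₁ = -16.3001 represents the marginal effect of sleep on reaction time.

Interpretation:
- Sleep up by 1 hour → predicted reaction time decreases by 16.3001 ms
- This is a linear approximation: the same per-unit change is assumed across the whole observed x range
- The sign (−) gives the direction; the magnitude 16.3001 gives the size of the effect per hour

(β₀ = 393.9050 is the fitted value at x = 0 and is not part of the slope interpretation.)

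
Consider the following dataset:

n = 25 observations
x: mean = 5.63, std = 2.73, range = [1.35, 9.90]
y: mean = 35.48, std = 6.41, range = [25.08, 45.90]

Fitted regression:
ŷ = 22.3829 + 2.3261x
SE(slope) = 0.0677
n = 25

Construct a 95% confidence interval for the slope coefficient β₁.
The 95% CI for β₁ is (2.1860, 2.4662)

Confidence interval for the slope:

The 95% CI for β₁ is: β̂₁ ± t*(α/2, n-2) × SE(β̂₁)

Step 1: Find critical t-value
- Confidence level = 0.95
- Degrees of freedom = n - 2 = 25 - 2 = 23
- t*(α/2, 23) = 2.0687

Step 2: Calculate margin of error
Margin = 2.0687 × 0.0677 = 0.1401

Step 3: Construct interval
CI = 2.3261 ± 0.1401
CI = (2.1860, 2.4662)

Interpretation: intervals built this way capture the true β₁ in 95% of repeated samples; here the plausible range for the per-unit effect of x on y is 2.1860 to 2.4662.
The interval does not include 0, suggesting a significant linear relationship.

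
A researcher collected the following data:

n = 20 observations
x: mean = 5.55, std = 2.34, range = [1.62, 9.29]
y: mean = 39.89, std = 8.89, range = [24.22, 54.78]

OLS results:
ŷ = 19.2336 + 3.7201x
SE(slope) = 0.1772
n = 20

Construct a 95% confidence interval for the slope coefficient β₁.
The 95% CI for β₁ is (3.3478, 4.0924)

Confidence interval for the slope:

The 95% CI for β₁ is: β̂₁ ± t*(α/2, n-2) × SE(β̂₁)

Step 1: Find critical t-value
- Confidence level = 0.95
- Degrees of freedom = n - 2 = 20 - 2 = 18
- t*(α/2, 18) = 2.1009

Step 2: Calculate margin of error
Margin = 2.1009 × 0.1772 = 0.3723

Step 3: Construct interval
CI = 3.7201 ± 0.3723
CI = (3.3478, 4.0924)

Interpretation: We are 95% confident that the true slope β₁ lies between 3.3478 and 4.0924.
Since 0 is outside the interval, a two-sided test at α = 0.05 would reject H₀: β₁ = 0.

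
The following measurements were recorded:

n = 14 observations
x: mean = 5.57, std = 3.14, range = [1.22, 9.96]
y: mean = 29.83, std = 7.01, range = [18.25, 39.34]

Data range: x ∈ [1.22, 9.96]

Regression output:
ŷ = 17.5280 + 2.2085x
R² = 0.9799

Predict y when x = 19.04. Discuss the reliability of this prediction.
ŷ = 59.5778, but this is extrapolation (above the data range [1.22, 9.96]) and may be unreliable.

Prediction calculation:
ŷ = 17.5280 + 2.2085 × 19.04
ŷ = 59.5778

Reliability:
- Data range: x ∈ [1.22, 9.96]
- Prediction point: x = 19.04 is 9.08 units above the observed range → this is EXTRAPOLATION, not interpolation

Why that matters here:
- There are no observations near this x to validate the fitted line there
- R² describes fit only over the sampled x values; it says nothing about behaviour beyond them

The R² = 0.9799 only validates the fit within [1.22, 9.96]; treat ŷ = 59.5778 with caution.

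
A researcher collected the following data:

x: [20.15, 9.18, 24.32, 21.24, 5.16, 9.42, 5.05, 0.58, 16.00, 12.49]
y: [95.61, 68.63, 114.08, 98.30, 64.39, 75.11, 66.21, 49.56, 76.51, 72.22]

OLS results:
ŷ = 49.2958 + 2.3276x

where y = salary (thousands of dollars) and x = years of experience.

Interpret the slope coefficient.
On average, salary is about 2.3276 thousand dollars higher for every extra year of experience.

The slope coefficient β₁ = 2.3276 represents the marginal effect of experience on salary.

Interpretation:
- Experience up by 1 year → predicted salary increases by 2.3276 thousand dollars
- This is a linear approximation: the same per-unit change is assumed across the whole observed x range
- The slope describes association in these data, not necessarily a causal effect

The intercept β₀ = 49.2958 is the predicted salary when experience = 0; since the smallest observed x is 0.58, this is an extrapolation and mainly anchors the line.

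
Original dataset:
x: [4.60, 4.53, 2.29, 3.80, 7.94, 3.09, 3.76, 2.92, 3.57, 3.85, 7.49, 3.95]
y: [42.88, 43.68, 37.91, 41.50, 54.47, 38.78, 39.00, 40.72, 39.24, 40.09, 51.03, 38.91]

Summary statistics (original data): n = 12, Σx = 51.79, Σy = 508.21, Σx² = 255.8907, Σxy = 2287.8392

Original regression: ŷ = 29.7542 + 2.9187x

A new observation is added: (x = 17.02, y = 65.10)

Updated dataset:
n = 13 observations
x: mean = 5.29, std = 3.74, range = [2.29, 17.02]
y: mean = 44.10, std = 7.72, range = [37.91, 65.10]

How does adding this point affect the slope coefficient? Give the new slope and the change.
Adding the point moves β₁ from 2.9187 to 1.9921, i.e. it decreases by 0.9266 (-31.7%).

The new point has HIGH LEVERAGE: x = 17.02 is far from the original mean x̄ = 51.79/12 ≈ 4.32 (original range [2.29, 7.94]).

Step 1: Update the sums with the new point (n goes from 12 to 13)
Σx  = 51.79 + 17.02 = 68.81
Σy  = 508.21 + 65.10 = 573.31
Σx² = 255.8907 + 17.02² = 255.8907 + 289.6804 = 545.5711
Σxy = 2287.8392 + 17.02×65.10 = 2287.8392 + 1108.0020 = 3395.8412

Step 2: Recompute the slope with b₁ = (nΣxy − ΣxΣy) / (nΣx² − (Σx)²)
Numerator   = 13×3395.8412 − 68.81×573.31 = 44145.9356 − 39449.4611 = 4696.4745
Denominator = 13×545.5711 − 68.81² = 7092.4243 − 4734.8161 = 2357.6082
b₁(new) = 4696.4745 / 2357.6082 = 1.9921

(Same formula on the original sums: (12×2287.8392 − 51.79×508.21) / (12×255.8907 − 51.79²) = 1133.8745 / 388.4843 = 2.9187, matching the given fit.)

Step 3: Change in slope
Δβ₁ = 1.9921 − 2.9187 = -0.9266
Relative change = -0.9266 / 2.9187 × 100% = -31.7%
→ the slope decreases when the point is added.

Because the point sits below the extension of the original line at a high-leverage x, it tilts the fit down.
In practice: check such a point for data-entry or measurement error.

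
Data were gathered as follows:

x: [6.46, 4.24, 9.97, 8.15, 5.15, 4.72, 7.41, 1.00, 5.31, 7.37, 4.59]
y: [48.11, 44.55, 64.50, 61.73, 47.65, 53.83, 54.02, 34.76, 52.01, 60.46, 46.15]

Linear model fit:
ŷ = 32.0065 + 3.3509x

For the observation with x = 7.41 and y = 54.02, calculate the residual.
Residual = -2.8167

The residual is the difference between the actual value and the predicted value:

Residual = y - ŷ

Step 1: Calculate predicted value
ŷ = 32.0065 + 3.3509 × 7.41
ŷ = 56.8367

Step 2: Calculate residual
Residual = 54.02 - 56.8367
Residual = -2.8167

The residual is negative, so the observed y = 54.02 sits below the regression line (the line overestimates it by 2.8167).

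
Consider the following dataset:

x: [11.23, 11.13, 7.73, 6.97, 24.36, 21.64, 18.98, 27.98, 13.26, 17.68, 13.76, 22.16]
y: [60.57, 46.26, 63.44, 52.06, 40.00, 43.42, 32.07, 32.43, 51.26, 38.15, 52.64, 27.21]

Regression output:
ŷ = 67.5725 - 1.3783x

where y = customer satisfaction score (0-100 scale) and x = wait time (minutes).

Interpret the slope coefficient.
For each additional minute of wait time, predicted satisfaction score decreases by approximately 1.3783 points.

β₁ = -1.3783 is the change in predicted satisfaction score (points) per additional minute of wait time.

Interpretation:
- Wait time up by 1 minute → predicted satisfaction score decreases by 1.3783 points
- The effect is assumed constant over the observed range of x (linearity)

(β₀ = 67.5725 is the fitted value at x = 0 and is not part of the slope interpretation.)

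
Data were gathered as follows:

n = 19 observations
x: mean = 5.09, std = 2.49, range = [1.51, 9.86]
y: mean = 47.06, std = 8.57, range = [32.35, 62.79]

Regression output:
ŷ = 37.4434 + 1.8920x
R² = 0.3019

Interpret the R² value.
R² = 0.3019 means 30.19% of the variation in y is explained by the linear relationship with x. This indicates a moderate fit.

R² = 1 − SS_res/SS_tot compares the residual scatter to the total scatter of y about its mean.

Here R² = 0.3019:
- Explained: 30.19% of the variation in y
- Unexplained (residual): 100% − 30.19% = 69.81%
- Rule of thumb (below 0.3 weak; 0.3 to below 0.7 moderate; 0.7 and above strong) → moderate

Note: R² says nothing about causation, and a high R² does not by itself mean the linear form is appropriate — check the residuals.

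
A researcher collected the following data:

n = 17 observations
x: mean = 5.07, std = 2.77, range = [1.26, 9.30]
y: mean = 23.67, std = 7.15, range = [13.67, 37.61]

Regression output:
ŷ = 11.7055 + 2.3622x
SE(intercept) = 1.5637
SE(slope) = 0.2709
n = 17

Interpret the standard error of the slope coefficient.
SE(β̂₁) = 0.2709 is the estimated standard deviation of the slope estimate across repeated samples; relative to β̂₁ = 2.3622 that is 11.5%, a precise estimate.

SE(β̂₁) = s / √Sxx, where s is the residual standard deviation and Sxx = Σ(x − x̄)². It is the yardstick for how far β̂₁ = 2.3622 could plausibly be from the true slope.

Relative precision:
- SE / |β̂₁| = 0.2709 / 2.3622 = 11.5%
- Rule of thumb (under 20%: precise; 20% to under 50%: moderately precise; 50% or more: imprecise) → precise

Link to interval estimation: a confidence interval for β₁ is β̂₁ ± t* × 0.2709, so SE sets the half-width per unit of t*.

What drives SE(β̂₁): larger n (here n = 17) → smaller SE.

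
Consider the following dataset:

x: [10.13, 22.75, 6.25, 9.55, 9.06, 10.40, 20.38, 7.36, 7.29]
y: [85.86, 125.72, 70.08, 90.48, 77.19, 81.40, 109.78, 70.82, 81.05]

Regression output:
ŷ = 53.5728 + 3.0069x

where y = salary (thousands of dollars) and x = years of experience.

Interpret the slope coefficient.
An increase of one year in experience is associated with a 3.0069 thousand dollars increase in predicted salary.

β₁ = 3.0069 is the change in predicted salary (thousand dollars) per additional year of experience.

Interpretation:
- Experience up by 1 year → predicted salary increases by 3.0069 thousand dollars
- This is a linear approximation: the same per-unit change is assumed across the whole observed x range

(β₀ = 53.5728 is the fitted value at x = 0 and is not part of the slope interpretation.)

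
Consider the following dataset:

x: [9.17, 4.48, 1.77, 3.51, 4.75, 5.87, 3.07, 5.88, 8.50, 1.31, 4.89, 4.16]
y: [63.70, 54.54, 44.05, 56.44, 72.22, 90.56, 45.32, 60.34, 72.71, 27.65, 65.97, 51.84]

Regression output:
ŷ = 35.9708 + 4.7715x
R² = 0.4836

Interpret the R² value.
The model explains 48.36% of the variance in y (R² = 0.4836), leaving 51.64% unexplained; the fit is moderate.

The coefficient of determination R² is the fraction of the total variation in y that the fitted line accounts for.

Here R² = 0.4836:
- Explained: 48.36% of the variation in y
- Unexplained (residual): 100% − 48.36% = 51.64%
- Rule of thumb (below 0.3 weak; 0.3 to below 0.7 moderate; 0.7 and above strong) → moderate

Equivalently, for simple linear regression R² = r², so |r| = √0.4836 ≈ 0.6954.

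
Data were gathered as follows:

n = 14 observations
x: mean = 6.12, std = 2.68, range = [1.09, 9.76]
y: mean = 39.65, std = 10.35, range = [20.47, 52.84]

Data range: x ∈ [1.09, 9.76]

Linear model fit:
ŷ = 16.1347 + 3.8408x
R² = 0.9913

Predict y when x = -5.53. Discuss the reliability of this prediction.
The equation gives ŷ = -5.1049; however x = -5.53 is 6.62 units below the observed range, so this extrapolated value should not be trusted.

Prediction calculation:
ŷ = 16.1347 + 3.8408 × (-5.53)
ŷ = -5.1049

Reliability:
- Data range: x ∈ [1.09, 9.76]
- Prediction point: x = -5.53 is 6.62 units below the observed range → this is EXTRAPOLATION, not interpolation

Why that matters here:
- Real relationships often flatten, saturate, or turn nonlinear at extremes
- R² describes fit only over the sampled x values; it says nothing about behaviour beyond them
- The standard error of prediction grows with (x − x̄)², and x = -5.53 is far from x̄ = 6.12

A defensible statement: 'if the linear trend continued to x = -5.53, y would be about -5.1049' — the premise is untested.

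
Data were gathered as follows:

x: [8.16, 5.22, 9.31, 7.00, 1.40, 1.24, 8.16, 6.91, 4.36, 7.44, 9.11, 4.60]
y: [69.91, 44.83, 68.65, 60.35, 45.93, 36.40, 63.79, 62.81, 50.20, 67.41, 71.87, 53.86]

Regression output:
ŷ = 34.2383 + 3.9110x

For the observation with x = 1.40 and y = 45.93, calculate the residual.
Residual = 6.2163

The residual is the difference between the actual value and the predicted value:

Residual = y - ŷ

Step 1: Calculate predicted value
ŷ = 34.2383 + 3.9110 × 1.40
ŷ = 39.7137

Step 2: Calculate residual
Residual = 45.93 - 39.7137
Residual = 6.2163

Interpretation: the model underestimates the actual value by 6.2163 at this point (positive residual → observation lies above the fitted line).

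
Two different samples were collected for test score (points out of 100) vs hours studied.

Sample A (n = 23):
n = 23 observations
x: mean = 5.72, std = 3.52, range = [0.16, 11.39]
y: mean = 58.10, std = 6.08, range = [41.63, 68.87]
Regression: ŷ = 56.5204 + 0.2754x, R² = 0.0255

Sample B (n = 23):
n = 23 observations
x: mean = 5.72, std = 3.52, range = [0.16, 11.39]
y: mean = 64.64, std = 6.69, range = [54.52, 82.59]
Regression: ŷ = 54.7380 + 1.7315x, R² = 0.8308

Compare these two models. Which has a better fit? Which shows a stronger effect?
Model B has the better fit (R² = 0.8308 vs 0.0255). Model B shows the stronger effect (|β₁| = 1.7315 vs 0.2754).

Model Comparison:

Which explains more variance? (R²)
- Model A: R² = 0.0255 → 2.55% of variance in test score explained
- Model B: R² = 0.8308 → 83.08% of variance in test score explained
- 0.8308 > 0.0255 → Model B has the better fit

Strength of effect — compare |β₁|:
- Model A: β₁ = 0.2754 → predicted test score rises 0.2754 points per additional hour of study time
- Model B: β₁ = 1.7315 → predicted test score rises 1.7315 points per additional hour of study time
- |0.2754| < |1.7315| → Model B shows the stronger marginal effect

Notes:
- The two samples could reflect different populations, time periods, or measurement quality.
- R² measures how tightly points cluster around the line; β₁ measures how steep the line is — they answer different questions.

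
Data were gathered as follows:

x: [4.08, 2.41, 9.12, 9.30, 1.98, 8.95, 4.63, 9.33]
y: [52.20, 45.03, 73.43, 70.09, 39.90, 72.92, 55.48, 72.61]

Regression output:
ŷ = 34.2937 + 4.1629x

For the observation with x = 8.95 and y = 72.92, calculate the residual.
Residual = 1.3683

The residual is the difference between the actual value and the predicted value:

Residual = y - ŷ

Step 1: Calculate predicted value
ŷ = 34.2937 + 4.1629 × 8.95
ŷ = 71.5517

Step 2: Calculate residual
Residual = 72.92 - 71.5517
Residual = 1.3683

Sign check: y > ŷ, so the point is above the line and the fit underestimates here.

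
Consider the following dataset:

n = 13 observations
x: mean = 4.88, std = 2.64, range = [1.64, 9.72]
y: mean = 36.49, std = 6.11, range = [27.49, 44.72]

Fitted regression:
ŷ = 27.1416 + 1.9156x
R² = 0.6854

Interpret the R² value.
About 68.54% of the variability in y is accounted for by the regression on x (R² = 0.6854) — a moderate linear fit.

R² (coefficient of determination) measures the proportion of variance in y explained by the regression model.

Here R² = 0.6854:
- Explained: 68.54% of the variation in y
- Unexplained (residual): 100% − 68.54% = 31.46%
- Rule of thumb (below 0.3 weak; 0.3 to below 0.7 moderate; 0.7 and above strong) → moderate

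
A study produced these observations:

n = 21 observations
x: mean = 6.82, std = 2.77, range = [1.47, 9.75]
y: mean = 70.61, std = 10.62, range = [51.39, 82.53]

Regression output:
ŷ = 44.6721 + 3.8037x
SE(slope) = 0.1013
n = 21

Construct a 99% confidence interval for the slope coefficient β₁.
The 99% CI for β₁ is (3.5139, 4.0935)

Confidence interval for the slope:

The 99% CI for β₁ is: β̂₁ ± t*(α/2, n-2) × SE(β̂₁)

Step 1: Find critical t-value
- Confidence level = 0.99
- Degrees of freedom = n - 2 = 21 - 2 = 19
- t*(α/2, 19) = 2.8609

Step 2: Calculate margin of error
Margin = 2.8609 × 0.1013 = 0.2898

Step 3: Construct interval
CI = 3.8037 ± 0.2898
CI = (3.5139, 4.0935)

Interpretation: We are 99% confident that the true slope β₁ lies between 3.5139 and 4.0935.
Since 0 is outside the interval, a two-sided test at α = 0.01 would reject H₀: β₁ = 0.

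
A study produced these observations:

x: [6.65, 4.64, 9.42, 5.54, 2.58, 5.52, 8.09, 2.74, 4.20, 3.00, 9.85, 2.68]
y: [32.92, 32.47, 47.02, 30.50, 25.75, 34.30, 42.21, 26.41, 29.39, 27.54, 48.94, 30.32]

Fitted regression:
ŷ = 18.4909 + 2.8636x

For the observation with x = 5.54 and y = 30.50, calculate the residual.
Residual = -3.8552

The residual is the difference between the actual value and the predicted value:

Residual = y - ŷ

Step 1: Calculate predicted value
ŷ = 18.4909 + 2.8636 × 5.54
ŷ = 34.3552

Step 2: Calculate residual
Residual = 30.50 - 34.3552
Residual = -3.8552

The residual is negative, so the observed y = 30.50 sits below the regression line (the line overestimates it by 3.8552).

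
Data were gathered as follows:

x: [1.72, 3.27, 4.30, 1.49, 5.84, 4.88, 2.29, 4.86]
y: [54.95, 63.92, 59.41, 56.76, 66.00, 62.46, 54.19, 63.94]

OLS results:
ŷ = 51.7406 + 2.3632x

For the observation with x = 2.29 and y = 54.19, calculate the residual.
Residual = -2.9623

The residual is the difference between the actual value and the predicted value:

Residual = y - ŷ

Step 1: Calculate predicted value
ŷ = 51.7406 + 2.3632 × 2.29
ŷ = 57.1523

Step 2: Calculate residual
Residual = 54.19 - 57.1523
Residual = -2.9623

The residual is negative, so the observed y = 54.19 sits below the regression line (the line overestimates it by 2.9623).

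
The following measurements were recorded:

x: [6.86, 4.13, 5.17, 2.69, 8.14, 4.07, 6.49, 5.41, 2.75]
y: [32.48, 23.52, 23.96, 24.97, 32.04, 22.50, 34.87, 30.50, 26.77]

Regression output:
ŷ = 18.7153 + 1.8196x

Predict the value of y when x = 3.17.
ŷ = 24.4834

Plug x = 3.17 into the fitted line:

ŷ = 18.7153 + 1.8196 × 3.17
ŷ = 18.7153 + 5.7681
ŷ = 24.4834

This is a point prediction; actual observations scatter around it by roughly the residual standard deviation.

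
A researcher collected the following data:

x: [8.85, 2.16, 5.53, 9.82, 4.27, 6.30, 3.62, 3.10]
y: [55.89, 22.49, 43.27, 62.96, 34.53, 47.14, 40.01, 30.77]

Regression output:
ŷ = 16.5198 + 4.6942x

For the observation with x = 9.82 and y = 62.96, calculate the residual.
Residual = 0.3432

The residual is the difference between the actual value and the predicted value:

Residual = y - ŷ

Step 1: Calculate predicted value
ŷ = 16.5198 + 4.6942 × 9.82
ŷ = 62.6168

Step 2: Calculate residual
Residual = 62.96 - 62.6168
Residual = 0.3432

The residual is positive, so the observed y = 62.96 sits above the regression line (the line underestimates it by 0.3432).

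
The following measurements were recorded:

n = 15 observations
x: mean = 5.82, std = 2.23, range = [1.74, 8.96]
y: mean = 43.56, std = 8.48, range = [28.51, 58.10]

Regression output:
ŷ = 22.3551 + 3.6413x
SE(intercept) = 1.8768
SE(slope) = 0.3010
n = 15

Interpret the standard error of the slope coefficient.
The slope 3.6413 is pinned down to within about ±0.3010 (one SE) by these data — relative uncertainty 8.3%, i.e. precise.

SE(β̂₁) = 0.3010 says: if we drew many samples of n = 15 from the same population and refit each time, the fitted slopes would scatter with a standard deviation of roughly 0.3010 around the true β₁.

Relative precision:
- SE / |β̂₁| = 0.3010 / 3.6413 = 8.3%
- Rule of thumb (under 20%: precise; 20% to under 50%: moderately precise; 50% or more: imprecise) → precise

Link to interval estimation: a confidence interval for β₁ is β̂₁ ± t* × 0.3010, so SE sets the half-width per unit of t*.

What drives SE(β̂₁): more residual scatter → larger SE.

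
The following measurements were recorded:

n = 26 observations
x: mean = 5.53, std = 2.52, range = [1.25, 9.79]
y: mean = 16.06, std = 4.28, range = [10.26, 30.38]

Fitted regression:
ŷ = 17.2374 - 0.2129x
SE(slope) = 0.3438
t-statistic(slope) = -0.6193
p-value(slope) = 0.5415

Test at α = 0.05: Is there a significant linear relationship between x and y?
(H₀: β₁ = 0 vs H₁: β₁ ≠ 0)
Since p-value = 0.5415 ≥ α = 0.05, fail to reject H₀ — the slope is not significantly different from 0.

Hypothesis test for the slope coefficient:

H₀: β₁ = 0 (no linear relationship)
H₁: β₁ ≠ 0 (linear relationship exists)

Test statistic: t = β̂₁ / SE(β̂₁) = -0.2129 / 0.3438 = -0.6193

With df = 24, the two-sided p-value for |t| = 0.6193 is 0.5415.

Decision rule: reject H₀ if p-value < α.
p-value = 0.5415 ≥ α = 0.05 → fail to reject H₀.

At α = 0.05 the data do not provide convincing evidence of a nonzero slope.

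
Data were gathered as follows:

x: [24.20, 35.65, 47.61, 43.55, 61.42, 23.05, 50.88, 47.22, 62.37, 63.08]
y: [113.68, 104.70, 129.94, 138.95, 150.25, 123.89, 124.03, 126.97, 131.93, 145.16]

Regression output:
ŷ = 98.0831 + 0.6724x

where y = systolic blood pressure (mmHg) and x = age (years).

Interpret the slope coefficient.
For each additional year of age, predicted blood pressure increases by approximately 0.6724 mmHg.

The slope coefficient β₁ = 0.6724 represents the marginal effect of age on blood pressure.

Interpretation:
- Age up by 1 year → predicted blood pressure increases by 0.6724 mmHg
- The effect is assumed constant over the observed range of x (linearity)

(β₀ = 98.0831 is the fitted value at x = 0 and is not part of the slope interpretation.)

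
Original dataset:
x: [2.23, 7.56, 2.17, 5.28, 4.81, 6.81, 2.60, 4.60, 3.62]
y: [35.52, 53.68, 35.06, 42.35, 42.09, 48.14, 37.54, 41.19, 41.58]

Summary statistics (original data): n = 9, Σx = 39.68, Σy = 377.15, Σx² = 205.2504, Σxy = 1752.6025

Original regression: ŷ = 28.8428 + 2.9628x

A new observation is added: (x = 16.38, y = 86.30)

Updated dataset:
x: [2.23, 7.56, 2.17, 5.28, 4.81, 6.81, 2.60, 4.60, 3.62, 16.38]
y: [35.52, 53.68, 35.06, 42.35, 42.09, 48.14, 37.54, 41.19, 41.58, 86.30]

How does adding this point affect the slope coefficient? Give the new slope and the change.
New slope β₁ = 3.5666 versus 2.9628 before: a change of +0.6038 (+20.4%).

The new point has HIGH LEVERAGE: x = 16.38 is far from the original mean x̄ = 39.68/9 ≈ 4.41 (original range [2.17, 7.56]).

Step 1: Update the sums with the new point (n goes from 9 to 10)
Σx  = 39.68 + 16.38 = 56.06
Σy  = 377.15 + 86.30 = 463.45
Σx² = 205.2504 + 16.38² = 205.2504 + 268.3044 = 473.5548
Σxy = 1752.6025 + 16.38×86.30 = 1752.6025 + 1413.5940 = 3166.1965

Step 2: Recompute the slope with b₁ = (nΣxy − ΣxΣy) / (nΣx² − (Σx)²)
Numerator   = 10×3166.1965 − 56.06×463.45 = 31661.9650 − 25981.0070 = 5680.9580
Denominator = 10×473.5548 − 56.06² = 4735.5480 − 3142.7236 = 1592.8244
b₁(new) = 5680.9580 / 1592.8244 = 3.5666

(Same formula on the original sums: (9×1752.6025 − 39.68×377.15) / (9×205.2504 − 39.68²) = 808.1105 / 272.7512 = 2.9628, matching the given fit.)

Step 3: Change in slope
Δβ₁ = 3.5666 − 2.9628 = +0.6038
Relative change = +0.6038 / 2.9628 × 100% = +20.4%
→ the slope increases when the point is added.

A high-leverage point only changes the slope if it is off the original line; here y = 86.30 is above the original trend, so the slope increases.
In practice: refit with and without it and report both if conclusions differ; investigate whether it comes from the same population as the rest of the sample.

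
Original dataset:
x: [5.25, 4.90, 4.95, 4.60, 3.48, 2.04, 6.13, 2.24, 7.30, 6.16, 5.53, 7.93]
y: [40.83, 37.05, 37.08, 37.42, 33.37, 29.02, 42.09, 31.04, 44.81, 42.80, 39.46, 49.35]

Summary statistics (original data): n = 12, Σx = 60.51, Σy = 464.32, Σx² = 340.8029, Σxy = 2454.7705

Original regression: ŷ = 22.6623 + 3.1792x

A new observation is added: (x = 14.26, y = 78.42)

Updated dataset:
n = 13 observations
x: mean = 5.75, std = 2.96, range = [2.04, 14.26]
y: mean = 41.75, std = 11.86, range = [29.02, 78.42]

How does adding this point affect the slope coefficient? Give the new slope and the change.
The slope changes from 3.1792 to 3.9563 (change of +0.7771, or +24.4%).

x = 14.26 lies well outside the original x-range [2.04, 7.93] (x̄ ≈ 5.04), so this observation has high leverage and can move the slope substantially.

Step 1: Update the sums with the new point (n goes from 12 to 13)
Σx  = 60.51 + 14.26 = 74.77
Σy  = 464.32 + 78.42 = 542.74
Σx² = 340.8029 + 14.26² = 340.8029 + 203.3476 = 544.1505
Σxy = 2454.7705 + 14.26×78.42 = 2454.7705 + 1118.2692 = 3573.0397

Step 2: Recompute the slope with b₁ = (nΣxy − ΣxΣy) / (nΣx² − (Σx)²)
Numerator   = 13×3573.0397 − 74.77×542.74 = 46449.5161 − 40580.6698 = 5868.8463
Denominator = 13×544.1505 − 74.77² = 7073.9565 − 5590.5529 = 1483.4036
b₁(new) = 5868.8463 / 1483.4036 = 3.9563

(Same formula on the original sums: (12×2454.7705 − 60.51×464.32) / (12×340.8029 − 60.51²) = 1361.2428 / 428.1747 = 3.1792, matching the given fit.)

Step 3: Change in slope
Δβ₁ = 3.9563 − 3.1792 = +0.7771
Relative change = +0.7771 / 3.1792 × 100% = +24.4%
→ the slope increases when the point is added.

Because the point sits above the extension of the original line at a high-leverage x, it tilts the fit up.
In practice: examine leverage (hᵢ) and Cook's distance rather than deleting it automatically; refit with and without it and report both if conclusions differ.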